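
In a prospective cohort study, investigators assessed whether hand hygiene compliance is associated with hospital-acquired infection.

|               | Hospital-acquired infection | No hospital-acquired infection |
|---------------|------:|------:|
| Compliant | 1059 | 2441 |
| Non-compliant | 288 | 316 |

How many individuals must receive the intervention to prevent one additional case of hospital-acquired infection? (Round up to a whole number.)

6

Risk in treated group = 1059/3500 = 0.30257; risk in control = 288/604 = 0.47682.
Absolute risk reduction = 0.47682 − 0.30257 = 0.17425
NNT = 1 / ARR = 1 / 0.17425 = 5.739 → round up → 6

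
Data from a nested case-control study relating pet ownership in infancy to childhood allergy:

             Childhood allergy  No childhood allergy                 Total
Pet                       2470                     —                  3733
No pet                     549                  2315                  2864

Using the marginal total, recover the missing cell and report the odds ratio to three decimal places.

8.247

The missing cell is in the exposed row: 3733 − 2470 = 1263.
So a = 2470, b = 1263, c = 549, d = 2315.
OR = (a·d)/(b·c) = (2470 × 2315) / (1263 × 549) = 5718050 / 693387 = 8.24655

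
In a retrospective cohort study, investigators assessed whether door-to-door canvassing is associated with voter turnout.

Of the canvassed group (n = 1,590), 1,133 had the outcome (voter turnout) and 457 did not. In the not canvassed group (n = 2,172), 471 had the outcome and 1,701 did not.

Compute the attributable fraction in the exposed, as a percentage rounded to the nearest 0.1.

69.6

From the description: a = 1133, b = 457, c = 471, d = 1701.
Risk in exposed = 1133/1590 = 0.71258; risk in unexposed = 471/2172 = 0.21685.
RR = 0.71258/0.21685 = 3.28603
AR% = (RR − 1)/RR × 100 = (3.28603 − 1)/3.28603 × 100 = 69.5682%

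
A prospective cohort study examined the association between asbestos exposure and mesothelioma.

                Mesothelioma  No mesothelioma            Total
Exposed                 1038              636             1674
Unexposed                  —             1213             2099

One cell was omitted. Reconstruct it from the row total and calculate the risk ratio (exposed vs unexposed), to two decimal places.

1.47

The missing cell is in the unexposed row: 2099 − 1213 = 886.
So a = 1038, b = 636, c = 886, d = 1213.
RR = [a/(a+b)] / [c/(c+d)] = (1038/1674) / (886/2099) = 0.62007/0.42211 = 1.46900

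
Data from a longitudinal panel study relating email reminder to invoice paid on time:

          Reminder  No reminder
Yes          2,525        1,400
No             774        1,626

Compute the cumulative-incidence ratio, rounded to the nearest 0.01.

Reading the table with exposure as columns: a = 2525 (Reminder, case), b = 774 (Reminder, non-case), c = 1400 (No reminder, case), d = 1626.
Risk in exposed = 2525/3299 = 0.76538; risk in unexposed = 1400/3026 = 0.46266.
RR = 0.76538 / 0.46266 = 1.65432
The risk among the exposed is 1.65 times that among the unexposed.

1.65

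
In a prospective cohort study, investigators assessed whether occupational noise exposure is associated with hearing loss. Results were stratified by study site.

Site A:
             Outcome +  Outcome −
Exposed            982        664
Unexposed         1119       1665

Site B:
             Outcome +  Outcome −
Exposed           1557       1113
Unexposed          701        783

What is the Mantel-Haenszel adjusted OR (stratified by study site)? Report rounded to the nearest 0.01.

1.86

OR_MH = Σ(aᵢdᵢ/nᵢ) / Σ(bᵢcᵢ/nᵢ), where nᵢ is the stratum total.
Stratum 1 (Site A): n = 4430; a·d/n = 982·1665/4430 = 369.0813; b·c/n = 664·1119/4430 = 167.7237
Stratum 2 (Site B): n = 4154; a·d/n = 1557·783/4154 = 293.4836; b·c/n = 1113·701/4154 = 187.8221
OR_MH = (369.0813 + 293.4836) / (167.7237 + 187.8221) = 662.5649 / 355.5458 = 1.86351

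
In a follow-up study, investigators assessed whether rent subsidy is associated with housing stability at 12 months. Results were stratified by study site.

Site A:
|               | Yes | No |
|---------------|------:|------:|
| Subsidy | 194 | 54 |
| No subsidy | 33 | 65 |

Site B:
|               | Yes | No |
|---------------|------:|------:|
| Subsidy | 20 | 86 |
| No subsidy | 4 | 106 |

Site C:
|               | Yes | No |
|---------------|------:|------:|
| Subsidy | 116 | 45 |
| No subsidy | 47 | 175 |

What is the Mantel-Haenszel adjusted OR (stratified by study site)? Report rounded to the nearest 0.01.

OR_MH = Σ(aᵢdᵢ/nᵢ) / Σ(bᵢcᵢ/nᵢ), where nᵢ is the stratum total.
Stratum 1 (Site A): n = 346; a·d/n = 194·65/346 = 36.4451; b·c/n = 54·33/346 = 5.1503
Stratum 2 (Site B): n = 216; a·d/n = 20·106/216 = 9.8148; b·c/n = 86·4/216 = 1.5926
Stratum 3 (Site C): n = 383; a·d/n = 116·175/383 = 53.0026; b·c/n = 45·47/383 = 5.5222
OR_MH = (36.4451 + 9.8148 + 53.0026) / (5.1503 + 1.5926 + 5.5222) = 99.2625 / 12.2651 = 8.09310

8.09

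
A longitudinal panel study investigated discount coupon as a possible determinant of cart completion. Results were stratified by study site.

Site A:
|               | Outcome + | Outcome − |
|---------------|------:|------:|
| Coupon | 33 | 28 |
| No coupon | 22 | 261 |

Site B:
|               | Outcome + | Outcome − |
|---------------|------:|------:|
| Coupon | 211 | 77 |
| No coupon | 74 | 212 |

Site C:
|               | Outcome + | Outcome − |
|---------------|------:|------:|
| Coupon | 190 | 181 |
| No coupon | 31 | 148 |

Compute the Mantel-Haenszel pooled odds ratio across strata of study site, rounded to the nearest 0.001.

OR_MH = Σ(aᵢdᵢ/nᵢ) / Σ(bᵢcᵢ/nᵢ), where nᵢ is the stratum total.
Stratum 1 (Site A): n = 344; a·d/n = 33·261/344 = 25.0378; b·c/n = 28·22/344 = 1.7907
Stratum 2 (Site B): n = 574; a·d/n = 211·212/574 = 77.9303; b·c/n = 77·74/574 = 9.9268
Stratum 3 (Site C): n = 550; a·d/n = 190·148/550 = 51.1273; b·c/n = 181·31/550 = 10.2018
OR_MH = (25.0378 + 77.9303 + 51.1273) / (1.7907 + 9.9268 + 10.2018) = 154.0954 / 21.9193 = 7.03011

7.030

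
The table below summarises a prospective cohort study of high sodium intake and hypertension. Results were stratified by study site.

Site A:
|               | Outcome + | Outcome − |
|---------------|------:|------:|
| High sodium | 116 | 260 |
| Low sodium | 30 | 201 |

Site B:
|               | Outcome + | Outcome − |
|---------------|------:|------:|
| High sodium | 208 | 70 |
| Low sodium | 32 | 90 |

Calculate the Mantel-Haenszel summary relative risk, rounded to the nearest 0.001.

2.635

RR_MH = Σ(aᵢ·n₀ᵢ/nᵢ) / Σ(cᵢ·n₁ᵢ/nᵢ), with n₁ᵢ = aᵢ+bᵢ (exposed), n₀ᵢ = cᵢ+dᵢ (unexposed), nᵢ = n₁ᵢ+n₀ᵢ.
Stratum 1 (Site A): n₁ = 376, n₀ = 231, n = 607; a·n₀/n = 116·231/607 = 44.1450; c·n₁/n = 30·376/607 = 18.5832
Stratum 2 (Site B): n₁ = 278, n₀ = 122, n = 400; a·n₀/n = 208·122/400 = 63.4400; c·n₁/n = 32·278/400 = 22.2400
RR_MH = (44.1450 + 63.4400) / (18.5832 + 22.2400) = 107.5850 / 40.8232 = 2.63539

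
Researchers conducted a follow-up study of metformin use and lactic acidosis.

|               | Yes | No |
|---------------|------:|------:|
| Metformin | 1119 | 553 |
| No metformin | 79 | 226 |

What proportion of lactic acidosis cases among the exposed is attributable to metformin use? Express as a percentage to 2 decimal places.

Cells: a = 1119, b = 553, c = 79, d = 226.
Risk in exposed = 1119/1672 = 0.66926; risk in unexposed = 79/305 = 0.25902.
RR = 0.66926/0.25902 = 2.58385
AR% = (RR − 1)/RR × 100 = (2.58385 − 1)/2.58385 × 100 = 61.2980%

61.30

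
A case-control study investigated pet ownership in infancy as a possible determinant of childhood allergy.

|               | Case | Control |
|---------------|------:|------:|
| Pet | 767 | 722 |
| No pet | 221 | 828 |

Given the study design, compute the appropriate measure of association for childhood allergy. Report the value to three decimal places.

3.980

Cells: a = 767, b = 722, c = 221, d = 828.
This is a case-control study: participants were sampled on outcome status, so risks in the source population cannot be estimated directly — relative risk is not valid here. The odds ratio is the appropriate measure.
OR = (a·d)/(b·c) = (767 × 828) / (722 × 221) = 635076 / 159562 = 3.98012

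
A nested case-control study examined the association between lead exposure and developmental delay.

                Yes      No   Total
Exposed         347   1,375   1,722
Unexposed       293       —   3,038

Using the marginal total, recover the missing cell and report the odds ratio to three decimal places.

2.364

The missing cell is in the unexposed row: 3038 − 293 = 2745.
So a = 347, b = 1375, c = 293, d = 2745.
OR = (a·d)/(b·c) = (347 × 2745) / (1375 × 293) = 952515 / 402875 = 2.36429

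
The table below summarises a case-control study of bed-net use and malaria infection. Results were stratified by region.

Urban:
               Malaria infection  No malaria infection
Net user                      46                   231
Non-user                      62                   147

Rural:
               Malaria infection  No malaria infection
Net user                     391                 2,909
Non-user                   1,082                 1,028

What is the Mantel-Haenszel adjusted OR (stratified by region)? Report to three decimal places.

0.144

OR_MH = Σ(aᵢdᵢ/nᵢ) / Σ(bᵢcᵢ/nᵢ), where nᵢ is the stratum total.
Stratum 1 (Urban): n = 486; a·d/n = 46·147/486 = 13.9136; b·c/n = 231·62/486 = 29.4691
Stratum 2 (Rural): n = 5410; a·d/n = 391·1028/5410 = 74.2972; b·c/n = 2909·1082/5410 = 581.8000
OR_MH = (13.9136 + 74.2972) / (29.4691 + 581.8000) = 88.2108 / 611.2691 = 0.14431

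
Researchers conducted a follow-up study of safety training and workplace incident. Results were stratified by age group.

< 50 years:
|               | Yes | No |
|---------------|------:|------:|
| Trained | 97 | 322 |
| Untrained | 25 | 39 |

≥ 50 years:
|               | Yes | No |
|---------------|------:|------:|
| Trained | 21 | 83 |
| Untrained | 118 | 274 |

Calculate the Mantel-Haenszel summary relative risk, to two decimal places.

RR_MH = Σ(aᵢ·n₀ᵢ/nᵢ) / Σ(cᵢ·n₁ᵢ/nᵢ), with n₁ᵢ = aᵢ+bᵢ (exposed), n₀ᵢ = cᵢ+dᵢ (unexposed), nᵢ = n₁ᵢ+n₀ᵢ.
Stratum 1 (< 50 years): n₁ = 419, n₀ = 64, n = 483; a·n₀/n = 97·64/483 = 12.8530; c·n₁/n = 25·419/483 = 21.6874
Stratum 2 (≥ 50 years): n₁ = 104, n₀ = 392, n = 496; a·n₀/n = 21·392/496 = 16.5968; c·n₁/n = 118·104/496 = 24.7419
RR_MH = (12.8530 + 16.5968) / (21.6874 + 24.7419) = 29.4498 / 46.4293 = 0.63429

0.63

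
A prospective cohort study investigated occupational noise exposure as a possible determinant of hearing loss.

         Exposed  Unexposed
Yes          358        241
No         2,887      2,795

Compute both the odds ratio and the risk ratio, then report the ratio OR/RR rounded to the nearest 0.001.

Reading the table with exposure as columns: a = 358 (Exposed, case), b = 2887 (Exposed, non-case), c = 241 (Unexposed, case), d = 2795.
OR = (358·2795)/(2887·241) = 1000610/695767 = 1.43814
Risk in exposed = 358/3245 = 0.11032; risk in unexposed = 241/3036 = 0.07938; RR = 1.38980
OR/RR = 1.43814 / 1.38980 = 1.03478
The outcome is not rare, so the OR lies further from 1 than the RR.

1.035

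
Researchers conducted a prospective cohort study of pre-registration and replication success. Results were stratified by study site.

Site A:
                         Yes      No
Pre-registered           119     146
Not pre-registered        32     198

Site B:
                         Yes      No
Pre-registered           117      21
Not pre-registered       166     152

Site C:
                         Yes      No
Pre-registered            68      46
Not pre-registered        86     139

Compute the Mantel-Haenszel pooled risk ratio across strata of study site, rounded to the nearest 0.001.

1.890

RR_MH = Σ(aᵢ·n₀ᵢ/nᵢ) / Σ(cᵢ·n₁ᵢ/nᵢ), with n₁ᵢ = aᵢ+bᵢ (exposed), n₀ᵢ = cᵢ+dᵢ (unexposed), nᵢ = n₁ᵢ+n₀ᵢ.
Stratum 1 (Site A): n₁ = 265, n₀ = 230, n = 495; a·n₀/n = 119·230/495 = 55.2929; c·n₁/n = 32·265/495 = 17.1313
Stratum 2 (Site B): n₁ = 138, n₀ = 318, n = 456; a·n₀/n = 117·318/456 = 81.5921; c·n₁/n = 166·138/456 = 50.2368
Stratum 3 (Site C): n₁ = 114, n₀ = 225, n = 339; a·n₀/n = 68·225/339 = 45.1327; c·n₁/n = 86·114/339 = 28.9204
RR_MH = (55.2929 + 81.5921 + 45.1327) / (17.1313 + 50.2368 + 28.9204) = 182.0178 / 96.2885 = 1.89034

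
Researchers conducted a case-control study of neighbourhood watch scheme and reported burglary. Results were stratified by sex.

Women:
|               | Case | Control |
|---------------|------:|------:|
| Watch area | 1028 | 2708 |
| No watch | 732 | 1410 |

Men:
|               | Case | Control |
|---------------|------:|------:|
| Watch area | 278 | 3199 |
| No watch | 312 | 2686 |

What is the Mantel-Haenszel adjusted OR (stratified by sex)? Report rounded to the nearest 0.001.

0.737

OR_MH = Σ(aᵢdᵢ/nᵢ) / Σ(bᵢcᵢ/nᵢ), where nᵢ is the stratum total.
Stratum 1 (Women): n = 5878; a·d/n = 1028·1410/5878 = 246.5941; b·c/n = 2708·732/5878 = 337.2331
Stratum 2 (Men): n = 6475; a·d/n = 278·2686/6475 = 115.3217; b·c/n = 3199·312/6475 = 154.1449
OR_MH = (246.5941 + 115.3217) / (337.2331 + 154.1449) = 361.9158 / 491.3779 = 0.73653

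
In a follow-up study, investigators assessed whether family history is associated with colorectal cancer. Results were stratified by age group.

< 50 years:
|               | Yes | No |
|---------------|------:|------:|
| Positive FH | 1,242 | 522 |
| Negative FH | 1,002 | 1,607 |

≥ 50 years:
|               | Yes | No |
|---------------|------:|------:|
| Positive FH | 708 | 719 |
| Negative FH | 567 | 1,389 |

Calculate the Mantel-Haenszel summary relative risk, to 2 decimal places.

RR_MH = Σ(aᵢ·n₀ᵢ/nᵢ) / Σ(cᵢ·n₁ᵢ/nᵢ), with n₁ᵢ = aᵢ+bᵢ (exposed), n₀ᵢ = cᵢ+dᵢ (unexposed), nᵢ = n₁ᵢ+n₀ᵢ.
Stratum 1 (< 50 years): n₁ = 1764, n₀ = 2609, n = 4373; a·n₀/n = 1242·2609/4373 = 740.9966; c·n₁/n = 1002·1764/4373 = 404.1912
Stratum 2 (≥ 50 years): n₁ = 1427, n₀ = 1956, n = 3383; a·n₀/n = 708·1956/3383 = 409.3550; c·n₁/n = 567·1427/3383 = 239.1691
RR_MH = (740.9966 + 409.3550) / (404.1912 + 239.1691) = 1150.3516 / 643.3603 = 1.78804

1.79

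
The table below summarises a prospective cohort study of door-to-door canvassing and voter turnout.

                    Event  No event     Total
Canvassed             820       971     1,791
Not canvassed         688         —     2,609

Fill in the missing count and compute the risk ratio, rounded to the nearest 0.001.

1.736

The missing cell is in the unexposed row: 2609 − 688 = 1921.
So a = 820, b = 971, c = 688, d = 1921.
RR = [a/(a+b)] / [c/(c+d)] = (820/1791) / (688/2609) = 0.45784/0.26370 = 1.73622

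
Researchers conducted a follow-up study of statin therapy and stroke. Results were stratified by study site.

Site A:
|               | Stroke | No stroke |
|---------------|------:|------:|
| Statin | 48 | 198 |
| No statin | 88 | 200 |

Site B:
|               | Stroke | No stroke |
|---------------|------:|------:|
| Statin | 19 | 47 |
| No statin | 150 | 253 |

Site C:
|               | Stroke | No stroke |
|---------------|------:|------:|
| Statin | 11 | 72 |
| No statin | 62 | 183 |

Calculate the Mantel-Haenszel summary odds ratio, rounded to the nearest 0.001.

0.561

OR_MH = Σ(aᵢdᵢ/nᵢ) / Σ(bᵢcᵢ/nᵢ), where nᵢ is the stratum total.
Stratum 1 (Site A): n = 534; a·d/n = 48·200/534 = 17.9775; b·c/n = 198·88/534 = 32.6292
Stratum 2 (Site B): n = 469; a·d/n = 19·253/469 = 10.2495; b·c/n = 47·150/469 = 15.0320
Stratum 3 (Site C): n = 328; a·d/n = 11·183/328 = 6.1372; b·c/n = 72·62/328 = 13.6098
OR_MH = (17.9775 + 10.2495 + 6.1372) / (32.6292 + 15.0320 + 13.6098) = 34.3642 / 61.2710 = 0.56086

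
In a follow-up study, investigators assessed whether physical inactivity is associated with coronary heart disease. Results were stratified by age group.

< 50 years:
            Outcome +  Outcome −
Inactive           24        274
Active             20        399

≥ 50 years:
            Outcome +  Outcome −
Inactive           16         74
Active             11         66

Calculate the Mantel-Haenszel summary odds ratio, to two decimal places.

OR_MH = Σ(aᵢdᵢ/nᵢ) / Σ(bᵢcᵢ/nᵢ), where nᵢ is the stratum total.
Stratum 1 (< 50 years): n = 717; a·d/n = 24·399/717 = 13.3556; b·c/n = 274·20/717 = 7.6430
Stratum 2 (≥ 50 years): n = 167; a·d/n = 16·66/167 = 6.3234; b·c/n = 74·11/167 = 4.8743
OR_MH = (13.3556 + 6.3234) / (7.6430 + 4.8743) = 19.6790 / 12.5172 = 1.57216

1.57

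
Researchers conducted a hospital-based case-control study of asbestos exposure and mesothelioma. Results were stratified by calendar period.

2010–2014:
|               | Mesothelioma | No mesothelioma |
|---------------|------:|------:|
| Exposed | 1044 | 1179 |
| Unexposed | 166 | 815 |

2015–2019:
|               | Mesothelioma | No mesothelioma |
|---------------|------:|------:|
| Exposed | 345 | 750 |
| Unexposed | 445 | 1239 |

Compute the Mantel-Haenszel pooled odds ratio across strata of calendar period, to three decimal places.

OR_MH = Σ(aᵢdᵢ/nᵢ) / Σ(bᵢcᵢ/nᵢ), where nᵢ is the stratum total.
Stratum 1 (2010–2014): n = 3204; a·d/n = 1044·815/3204 = 265.5618; b·c/n = 1179·166/3204 = 61.0843
Stratum 2 (2015–2019): n = 2779; a·d/n = 345·1239/2779 = 153.8161; b·c/n = 750·445/2779 = 120.0972
OR_MH = (265.5618 + 153.8161) / (61.0843 + 120.0972) = 419.3779 / 181.1814 = 2.31468

2.315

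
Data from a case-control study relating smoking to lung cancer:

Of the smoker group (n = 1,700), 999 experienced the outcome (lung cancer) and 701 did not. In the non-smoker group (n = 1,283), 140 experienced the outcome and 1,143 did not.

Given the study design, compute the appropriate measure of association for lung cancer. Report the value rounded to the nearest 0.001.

11.635

From the description: a = 999, b = 701, c = 140, d = 1143.
This is a case-control study: participants were sampled on outcome status, so risks in the source population cannot be estimated directly — relative risk is not valid here. The odds ratio is the appropriate measure.
OR = (a·d)/(b·c) = (999 × 1143) / (701 × 140) = 1141857 / 98140 = 11.63498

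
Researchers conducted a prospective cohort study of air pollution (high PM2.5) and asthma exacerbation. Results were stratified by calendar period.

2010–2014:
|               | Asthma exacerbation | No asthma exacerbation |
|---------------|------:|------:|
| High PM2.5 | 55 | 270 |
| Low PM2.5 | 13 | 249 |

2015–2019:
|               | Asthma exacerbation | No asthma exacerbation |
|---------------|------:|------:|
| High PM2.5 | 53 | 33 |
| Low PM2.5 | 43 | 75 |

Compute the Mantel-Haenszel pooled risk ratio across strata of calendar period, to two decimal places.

2.18

RR_MH = Σ(aᵢ·n₀ᵢ/nᵢ) / Σ(cᵢ·n₁ᵢ/nᵢ), with n₁ᵢ = aᵢ+bᵢ (exposed), n₀ᵢ = cᵢ+dᵢ (unexposed), nᵢ = n₁ᵢ+n₀ᵢ.
Stratum 1 (2010–2014): n₁ = 325, n₀ = 262, n = 587; a·n₀/n = 55·262/587 = 24.5486; c·n₁/n = 13·325/587 = 7.1976
Stratum 2 (2015–2019): n₁ = 86, n₀ = 118, n = 204; a·n₀/n = 53·118/204 = 30.6569; c·n₁/n = 43·86/204 = 18.1275
RR_MH = (24.5486 + 30.6569) / (7.1976 + 18.1275) = 55.2054 / 25.3251 = 2.17987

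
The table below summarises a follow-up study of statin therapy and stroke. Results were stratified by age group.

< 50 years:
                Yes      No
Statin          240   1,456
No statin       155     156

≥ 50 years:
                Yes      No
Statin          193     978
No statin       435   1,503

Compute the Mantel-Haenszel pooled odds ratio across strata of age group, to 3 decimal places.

OR_MH = Σ(aᵢdᵢ/nᵢ) / Σ(bᵢcᵢ/nᵢ), where nᵢ is the stratum total.
Stratum 1 (< 50 years): n = 2007; a·d/n = 240·156/2007 = 18.6547; b·c/n = 1456·155/2007 = 112.4464
Stratum 2 (≥ 50 years): n = 3109; a·d/n = 193·1503/3109 = 93.3030; b·c/n = 978·435/3109 = 136.8382
OR_MH = (18.6547 + 93.3030) / (112.4464 + 136.8382) = 111.9577 / 249.2846 = 0.44912

0.449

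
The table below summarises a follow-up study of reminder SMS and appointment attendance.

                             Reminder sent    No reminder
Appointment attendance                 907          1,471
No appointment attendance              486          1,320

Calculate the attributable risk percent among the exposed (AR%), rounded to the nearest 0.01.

Reading the table with exposure as columns: a = 907 (Reminder sent, case), b = 486 (Reminder sent, non-case), c = 1471 (No reminder, case), d = 1320.
Risk in exposed = 907/1393 = 0.65111; risk in unexposed = 1471/2791 = 0.52705.
RR = 0.65111/0.52705 = 1.23539
AR% = (RR − 1)/RR × 100 = (1.23539 − 1)/1.23539 × 100 = 19.0538%

19.05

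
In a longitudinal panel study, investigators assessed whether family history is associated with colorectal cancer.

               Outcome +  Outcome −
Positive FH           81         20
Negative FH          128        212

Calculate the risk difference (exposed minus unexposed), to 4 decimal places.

0.4255

Cells: a = 81, b = 20, c = 128, d = 212.
Risk in exposed = 81/101 = 0.801980; risk in unexposed = 128/340 = 0.376471.
Risk difference = 0.801980 − 0.376471 = 0.425510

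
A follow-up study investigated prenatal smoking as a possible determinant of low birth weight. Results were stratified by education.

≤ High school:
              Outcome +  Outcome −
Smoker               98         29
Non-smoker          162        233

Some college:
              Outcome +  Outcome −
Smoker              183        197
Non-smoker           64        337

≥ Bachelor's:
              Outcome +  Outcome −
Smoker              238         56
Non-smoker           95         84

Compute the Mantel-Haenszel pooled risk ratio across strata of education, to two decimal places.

RR_MH = Σ(aᵢ·n₀ᵢ/nᵢ) / Σ(cᵢ·n₁ᵢ/nᵢ), with n₁ᵢ = aᵢ+bᵢ (exposed), n₀ᵢ = cᵢ+dᵢ (unexposed), nᵢ = n₁ᵢ+n₀ᵢ.
Stratum 1 (≤ High school): n₁ = 127, n₀ = 395, n = 522; a·n₀/n = 98·395/522 = 74.1571; c·n₁/n = 162·127/522 = 39.4138
Stratum 2 (Some college): n₁ = 380, n₀ = 401, n = 781; a·n₀/n = 183·401/781 = 93.9603; c·n₁/n = 64·380/781 = 31.1396
Stratum 3 (≥ Bachelor's): n₁ = 294, n₀ = 179, n = 473; a·n₀/n = 238·179/473 = 90.0677; c·n₁/n = 95·294/473 = 59.0486
RR_MH = (74.1571 + 93.9603 + 90.0677) / (39.4138 + 31.1396 + 59.0486) = 258.1850 / 129.6020 = 1.99214

1.99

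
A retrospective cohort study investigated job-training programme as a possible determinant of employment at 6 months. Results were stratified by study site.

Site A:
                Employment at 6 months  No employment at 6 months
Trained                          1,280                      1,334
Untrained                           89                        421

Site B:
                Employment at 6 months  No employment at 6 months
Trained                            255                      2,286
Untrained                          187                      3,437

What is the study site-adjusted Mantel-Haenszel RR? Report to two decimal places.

2.37

RR_MH = Σ(aᵢ·n₀ᵢ/nᵢ) / Σ(cᵢ·n₁ᵢ/nᵢ), with n₁ᵢ = aᵢ+bᵢ (exposed), n₀ᵢ = cᵢ+dᵢ (unexposed), nᵢ = n₁ᵢ+n₀ᵢ.
Stratum 1 (Site A): n₁ = 2614, n₀ = 510, n = 3124; a·n₀/n = 1280·510/3124 = 208.9629; c·n₁/n = 89·2614/3124 = 74.4706
Stratum 2 (Site B): n₁ = 2541, n₀ = 3624, n = 6165; a·n₀/n = 255·3624/6165 = 149.8978; c·n₁/n = 187·2541/6165 = 77.0749
RR_MH = (208.9629 + 149.8978) / (74.4706 + 77.0749) = 358.8607 / 151.5455 = 2.36801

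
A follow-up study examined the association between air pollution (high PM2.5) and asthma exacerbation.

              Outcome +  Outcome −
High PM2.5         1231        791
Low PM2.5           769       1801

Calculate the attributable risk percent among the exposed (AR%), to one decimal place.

Cells: a = 1231, b = 791, c = 769, d = 1801.
Risk in exposed = 1231/2022 = 0.60880; risk in unexposed = 769/2570 = 0.29922.
RR = 0.60880/0.29922 = 2.03462
AR% = (RR − 1)/RR × 100 = (2.03462 − 1)/2.03462 × 100 = 50.8508%

50.9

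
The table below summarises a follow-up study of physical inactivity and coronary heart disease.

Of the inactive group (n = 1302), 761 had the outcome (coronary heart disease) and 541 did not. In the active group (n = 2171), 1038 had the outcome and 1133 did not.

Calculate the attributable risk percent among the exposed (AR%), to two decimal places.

From the description: a = 761, b = 541, c = 1038, d = 1133.
Risk in exposed = 761/1302 = 0.58449; risk in unexposed = 1038/2171 = 0.47812.
RR = 0.58449/0.47812 = 1.22246
AR% = (RR − 1)/RR × 100 = (1.22246 − 1)/1.22246 × 100 = 18.1980%

18.20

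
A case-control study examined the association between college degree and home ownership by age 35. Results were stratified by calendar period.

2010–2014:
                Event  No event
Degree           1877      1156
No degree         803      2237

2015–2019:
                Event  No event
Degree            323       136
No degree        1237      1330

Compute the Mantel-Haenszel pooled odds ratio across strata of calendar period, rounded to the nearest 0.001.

OR_MH = Σ(aᵢdᵢ/nᵢ) / Σ(bᵢcᵢ/nᵢ), where nᵢ is the stratum total.
Stratum 1 (2010–2014): n = 6073; a·d/n = 1877·2237/6073 = 691.3962; b·c/n = 1156·803/6073 = 152.8516
Stratum 2 (2015–2019): n = 3026; a·d/n = 323·1330/3026 = 141.9663; b·c/n = 136·1237/3026 = 55.5955
OR_MH = (691.3962 + 141.9663) / (152.8516 + 55.5955) = 833.3625 / 208.4471 = 3.99796

3.998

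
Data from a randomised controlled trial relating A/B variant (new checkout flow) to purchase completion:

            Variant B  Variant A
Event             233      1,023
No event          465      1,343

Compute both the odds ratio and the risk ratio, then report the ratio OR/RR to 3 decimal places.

Reading the table with exposure as columns: a = 233 (Variant B, case), b = 465 (Variant B, non-case), c = 1023 (Variant A, case), d = 1343.
OR = (233·1343)/(465·1023) = 312919/475695 = 0.65781
Risk in exposed = 233/698 = 0.33381; risk in unexposed = 1023/2366 = 0.43238; RR = 0.77204
OR/RR = 0.65781 / 0.77204 = 0.85205
The outcome is not rare, so the OR lies further from 1 than the RR.

0.852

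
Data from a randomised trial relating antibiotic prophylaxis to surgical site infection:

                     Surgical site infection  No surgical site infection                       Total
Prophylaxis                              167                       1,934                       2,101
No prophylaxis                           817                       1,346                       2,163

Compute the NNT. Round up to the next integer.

Risk in treated group = 167/2101 = 0.07949; risk in control = 817/2163 = 0.37772.
Absolute risk reduction = 0.37772 − 0.07949 = 0.29823
NNT = 1 / ARR = 1 / 0.29823 = 3.353 → round up → 4

4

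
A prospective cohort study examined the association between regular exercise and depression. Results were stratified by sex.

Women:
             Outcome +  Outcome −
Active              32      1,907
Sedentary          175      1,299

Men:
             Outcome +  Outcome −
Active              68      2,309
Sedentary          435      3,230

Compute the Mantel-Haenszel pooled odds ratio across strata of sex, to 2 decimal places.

0.18

OR_MH = Σ(aᵢdᵢ/nᵢ) / Σ(bᵢcᵢ/nᵢ), where nᵢ is the stratum total.
Stratum 1 (Women): n = 3413; a·d/n = 32·1299/3413 = 12.1793; b·c/n = 1907·175/3413 = 97.7805
Stratum 2 (Men): n = 6042; a·d/n = 68·3230/6042 = 36.3522; b·c/n = 2309·435/6042 = 166.2388
OR_MH = (12.1793 + 36.3522) / (97.7805 + 166.2388) = 48.5315 / 264.0194 = 0.18382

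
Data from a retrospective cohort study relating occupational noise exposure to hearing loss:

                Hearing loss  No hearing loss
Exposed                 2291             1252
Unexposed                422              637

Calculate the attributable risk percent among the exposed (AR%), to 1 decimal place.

38.4

Cells: a = 2291, b = 1252, c = 422, d = 637.
Risk in exposed = 2291/3543 = 0.64663; risk in unexposed = 422/1059 = 0.39849.
RR = 0.64663/0.39849 = 1.62270
AR% = (RR − 1)/RR × 100 = (1.62270 − 1)/1.62270 × 100 = 38.3742%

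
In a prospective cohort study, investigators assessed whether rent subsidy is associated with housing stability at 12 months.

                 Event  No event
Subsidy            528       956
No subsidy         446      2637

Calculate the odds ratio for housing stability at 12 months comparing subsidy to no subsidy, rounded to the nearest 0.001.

Cells: a = 528, b = 956, c = 446, d = 2637.
OR = (a·d)/(b·c) = (528 × 2637) / (956 × 446) = 1392336 / 426376 = 3.26551
The odds of housing stability at 12 months are about 3.27 times as high in the subsidy group.

3.266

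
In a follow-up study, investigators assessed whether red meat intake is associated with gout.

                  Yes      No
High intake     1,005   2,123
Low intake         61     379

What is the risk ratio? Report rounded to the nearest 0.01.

2.32

Cells: a = 1005, b = 2123, c = 61, d = 379.
Risk in exposed = 1005/3128 = 0.32129; risk in unexposed = 61/440 = 0.13864.
RR = 0.32129 / 0.13864 = 2.31751
The risk among the exposed is 2.32 times that among the unexposed.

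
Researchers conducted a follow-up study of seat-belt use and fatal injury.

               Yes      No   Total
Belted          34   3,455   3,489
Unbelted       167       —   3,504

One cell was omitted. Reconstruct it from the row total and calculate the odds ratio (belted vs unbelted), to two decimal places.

The missing cell is in the unexposed row: 3504 − 167 = 3337.
So a = 34, b = 3455, c = 167, d = 3337.
OR = (a·d)/(b·c) = (34 × 3337) / (3455 × 167) = 113458 / 576985 = 0.19664

0.20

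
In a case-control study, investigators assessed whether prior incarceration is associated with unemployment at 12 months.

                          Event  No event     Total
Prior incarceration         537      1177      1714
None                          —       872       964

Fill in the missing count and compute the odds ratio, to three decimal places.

The missing cell is in the unexposed row: 964 − 872 = 92.
So a = 537, b = 1177, c = 92, d = 872.
OR = (a·d)/(b·c) = (537 × 872) / (1177 × 92) = 468264 / 108284 = 4.32441

4.324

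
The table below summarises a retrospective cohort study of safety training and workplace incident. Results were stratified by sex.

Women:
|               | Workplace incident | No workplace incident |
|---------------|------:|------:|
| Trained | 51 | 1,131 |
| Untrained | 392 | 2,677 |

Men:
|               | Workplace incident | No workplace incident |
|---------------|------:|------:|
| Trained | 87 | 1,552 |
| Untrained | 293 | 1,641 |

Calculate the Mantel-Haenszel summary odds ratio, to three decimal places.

OR_MH = Σ(aᵢdᵢ/nᵢ) / Σ(bᵢcᵢ/nᵢ), where nᵢ is the stratum total.
Stratum 1 (Women): n = 4251; a·d/n = 51·2677/4251 = 32.1164; b·c/n = 1131·392/4251 = 104.2936
Stratum 2 (Men): n = 3573; a·d/n = 87·1641/3573 = 39.9572; b·c/n = 1552·293/3573 = 127.2701
OR_MH = (32.1164 + 39.9572) / (104.2936 + 127.2701) = 72.0736 / 231.5637 = 0.31125

0.311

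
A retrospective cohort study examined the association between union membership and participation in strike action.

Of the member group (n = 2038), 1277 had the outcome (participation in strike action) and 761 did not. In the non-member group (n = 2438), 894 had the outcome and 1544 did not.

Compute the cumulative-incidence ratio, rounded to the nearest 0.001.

1.709

From the description: a = 1277, b = 761, c = 894, d = 1544.
Risk in exposed = 1277/2038 = 0.62659; risk in unexposed = 894/2438 = 0.36669.
RR = 0.62659 / 0.36669 = 1.70877
The risk among the exposed is 1.71 times that among the unexposed.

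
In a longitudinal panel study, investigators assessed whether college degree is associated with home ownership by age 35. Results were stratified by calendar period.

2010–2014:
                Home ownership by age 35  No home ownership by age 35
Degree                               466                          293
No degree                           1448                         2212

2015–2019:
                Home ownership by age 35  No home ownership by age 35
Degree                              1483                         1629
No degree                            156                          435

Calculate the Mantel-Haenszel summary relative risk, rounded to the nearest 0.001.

RR_MH = Σ(aᵢ·n₀ᵢ/nᵢ) / Σ(cᵢ·n₁ᵢ/nᵢ), with n₁ᵢ = aᵢ+bᵢ (exposed), n₀ᵢ = cᵢ+dᵢ (unexposed), nᵢ = n₁ᵢ+n₀ᵢ.
Stratum 1 (2010–2014): n₁ = 759, n₀ = 3660, n = 4419; a·n₀/n = 466·3660/4419 = 385.9606; c·n₁/n = 1448·759/4419 = 248.7060
Stratum 2 (2015–2019): n₁ = 3112, n₀ = 591, n = 3703; a·n₀/n = 1483·591/3703 = 236.6873; c·n₁/n = 156·3112/3703 = 131.1023
RR_MH = (385.9606 + 236.6873) / (248.7060 + 131.1023) = 622.6479 / 379.8084 = 1.63937

1.639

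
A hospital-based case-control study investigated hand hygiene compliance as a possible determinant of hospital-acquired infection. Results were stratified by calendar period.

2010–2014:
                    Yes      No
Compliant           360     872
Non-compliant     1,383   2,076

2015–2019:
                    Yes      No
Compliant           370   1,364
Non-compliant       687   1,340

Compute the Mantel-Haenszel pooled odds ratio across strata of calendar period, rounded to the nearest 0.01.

0.58

OR_MH = Σ(aᵢdᵢ/nᵢ) / Σ(bᵢcᵢ/nᵢ), where nᵢ is the stratum total.
Stratum 1 (2010–2014): n = 4691; a·d/n = 360·2076/4691 = 159.3178; b·c/n = 872·1383/4691 = 257.0829
Stratum 2 (2015–2019): n = 3761; a·d/n = 370·1340/3761 = 131.8266; b·c/n = 1364·687/3761 = 249.1539
OR_MH = (159.3178 + 131.8266) / (257.0829 + 249.1539) = 291.1445 / 506.2369 = 0.57512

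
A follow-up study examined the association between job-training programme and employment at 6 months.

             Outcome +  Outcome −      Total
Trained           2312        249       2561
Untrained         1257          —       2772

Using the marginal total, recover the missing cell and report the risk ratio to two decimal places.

1.99

The missing cell is in the unexposed row: 2772 − 1257 = 1515.
So a = 2312, b = 249, c = 1257, d = 1515.
RR = [a/(a+b)] / [c/(c+d)] = (2312/2561) / (1257/2772) = 0.90277/0.45346 = 1.99084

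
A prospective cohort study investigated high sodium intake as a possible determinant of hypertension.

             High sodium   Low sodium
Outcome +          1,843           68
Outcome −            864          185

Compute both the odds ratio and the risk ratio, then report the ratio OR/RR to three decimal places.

2.291

Reading the table with exposure as columns: a = 1843 (High sodium, case), b = 864 (High sodium, non-case), c = 68 (Low sodium, case), d = 185.
OR = (1843·185)/(864·68) = 340955/58752 = 5.80329
Risk in exposed = 1843/2707 = 0.68083; risk in unexposed = 68/253 = 0.26877; RR = 2.53308
OR/RR = 5.80329 / 2.53308 = 2.29100
The outcome is not rare, so the OR lies further from 1 than the RR.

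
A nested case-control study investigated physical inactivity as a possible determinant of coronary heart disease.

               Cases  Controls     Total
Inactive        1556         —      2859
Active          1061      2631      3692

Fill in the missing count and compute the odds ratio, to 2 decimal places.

2.96

The missing cell is in the exposed row: 2859 − 1556 = 1303.
So a = 1556, b = 1303, c = 1061, d = 2631.
OR = (a·d)/(b·c) = (1556 × 2631) / (1303 × 1061) = 4093836 / 1382483 = 2.96122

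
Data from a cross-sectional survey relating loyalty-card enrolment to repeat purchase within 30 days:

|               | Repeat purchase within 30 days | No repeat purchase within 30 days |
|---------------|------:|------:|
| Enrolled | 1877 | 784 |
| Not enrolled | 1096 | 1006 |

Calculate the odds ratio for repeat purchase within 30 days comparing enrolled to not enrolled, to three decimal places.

2.198

Cells: a = 1877, b = 784, c = 1096, d = 1006.
OR = (a·d)/(b·c) = (1877 × 1006) / (784 × 1096) = 1888262 / 859264 = 2.19753
The odds of repeat purchase within 30 days are about 2.20 times as high in the enrolled group.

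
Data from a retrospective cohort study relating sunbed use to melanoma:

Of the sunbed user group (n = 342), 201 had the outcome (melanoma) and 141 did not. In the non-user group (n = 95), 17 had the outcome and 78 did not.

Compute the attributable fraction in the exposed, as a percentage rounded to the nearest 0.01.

69.55

From the description: a = 201, b = 141, c = 17, d = 78.
Risk in exposed = 201/342 = 0.58772; risk in unexposed = 17/95 = 0.17895.
RR = 0.58772/0.17895 = 3.28431
AR% = (RR − 1)/RR × 100 = (3.28431 − 1)/3.28431 × 100 = 69.5522%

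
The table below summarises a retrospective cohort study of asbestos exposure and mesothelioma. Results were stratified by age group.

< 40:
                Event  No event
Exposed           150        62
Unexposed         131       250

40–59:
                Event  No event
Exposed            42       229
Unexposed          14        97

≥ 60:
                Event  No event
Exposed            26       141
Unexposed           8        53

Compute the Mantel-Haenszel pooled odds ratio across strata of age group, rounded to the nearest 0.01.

2.96

OR_MH = Σ(aᵢdᵢ/nᵢ) / Σ(bᵢcᵢ/nᵢ), where nᵢ is the stratum total.
Stratum 1 (< 40): n = 593; a·d/n = 150·250/593 = 63.2378; b·c/n = 62·131/593 = 13.6965
Stratum 2 (40–59): n = 382; a·d/n = 42·97/382 = 10.6649; b·c/n = 229·14/382 = 8.3927
Stratum 3 (≥ 60): n = 228; a·d/n = 26·53/228 = 6.0439; b·c/n = 141·8/228 = 4.9474
OR_MH = (63.2378 + 10.6649 + 6.0439) / (13.6965 + 8.3927 + 4.9474) = 79.9466 / 27.0365 = 2.95699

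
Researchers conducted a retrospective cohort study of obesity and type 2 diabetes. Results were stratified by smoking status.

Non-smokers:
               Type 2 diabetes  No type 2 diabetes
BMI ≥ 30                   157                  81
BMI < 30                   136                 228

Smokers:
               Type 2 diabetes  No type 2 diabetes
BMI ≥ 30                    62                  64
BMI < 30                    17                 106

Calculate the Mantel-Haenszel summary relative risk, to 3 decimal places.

RR_MH = Σ(aᵢ·n₀ᵢ/nᵢ) / Σ(cᵢ·n₁ᵢ/nᵢ), with n₁ᵢ = aᵢ+bᵢ (exposed), n₀ᵢ = cᵢ+dᵢ (unexposed), nᵢ = n₁ᵢ+n₀ᵢ.
Stratum 1 (Non-smokers): n₁ = 238, n₀ = 364, n = 602; a·n₀/n = 157·364/602 = 94.9302; c·n₁/n = 136·238/602 = 53.7674
Stratum 2 (Smokers): n₁ = 126, n₀ = 123, n = 249; a·n₀/n = 62·123/249 = 30.6265; c·n₁/n = 17·126/249 = 8.6024
RR_MH = (94.9302 + 30.6265) / (53.7674 + 8.6024) = 125.5567 / 62.3699 = 2.01310

2.013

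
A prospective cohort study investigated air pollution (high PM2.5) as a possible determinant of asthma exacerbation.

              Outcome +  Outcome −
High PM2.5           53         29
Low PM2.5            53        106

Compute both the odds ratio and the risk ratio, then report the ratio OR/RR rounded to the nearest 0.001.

1.885

Cells: a = 53, b = 29, c = 53, d = 106.
OR = (53·106)/(29·53) = 5618/1537 = 3.65517
Risk in exposed = 53/82 = 0.64634; risk in unexposed = 53/159 = 0.33333; RR = 1.93902
OR/RR = 3.65517 / 1.93902 = 1.88506
The outcome is not rare, so the OR lies further from 1 than the RR.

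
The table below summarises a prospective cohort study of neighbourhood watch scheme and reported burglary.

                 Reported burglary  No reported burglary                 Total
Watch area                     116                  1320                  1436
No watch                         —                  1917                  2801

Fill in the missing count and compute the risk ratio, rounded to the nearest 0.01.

0.26

The missing cell is in the unexposed row: 2801 − 1917 = 884.
So a = 116, b = 1320, c = 884, d = 1917.
RR = [a/(a+b)] / [c/(c+d)] = (116/1436) / (884/2801) = 0.08078/0.31560 = 0.25596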